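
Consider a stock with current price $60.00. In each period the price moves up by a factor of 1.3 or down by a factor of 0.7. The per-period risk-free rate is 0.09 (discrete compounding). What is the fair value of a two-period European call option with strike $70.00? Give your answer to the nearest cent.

Risk-neutral probability p = (1 + 0.09 − 0.7)/(1.3 − 0.7) = 0.3900/0.6000 = 0.6500
Terminal stock prices: S_uu = 101.4, S_ud = 54.6, S_dd = 29.4
Terminal payoffs (S − K): max(31.4, 0) = 31.4, max(-15.4, 0) = 0, max(-40.6, 0) = 0
Node u (S = 78): V_u = 1/1.09·[0.6500·31.4000 + 0.3500·0.0000] = 18.7248
Node d (S = 42): V_d = 1/1.09·[0.6500·0.0000 + 0.3500·0.0000] = 0.0000
Node 0 (S = 60): V_0 = 1/1.09·[0.6500·18.7248 + 0.3500·0.0000] = 11.1661

$11.17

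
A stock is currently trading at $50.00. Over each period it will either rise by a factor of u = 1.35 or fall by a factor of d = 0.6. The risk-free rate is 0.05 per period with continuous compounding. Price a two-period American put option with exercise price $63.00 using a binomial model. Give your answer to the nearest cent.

Risk-neutral probability p = (e^0.05 − 0.6)/(1.35 − 0.6) = 0.4513/0.7500 = 0.6017
Terminal stock prices: S_uu = 91.13, S_ud = 40.5, S_dd = 18
Terminal payoffs (K − S): max(-28.13, 0) = 0, max(22.5, 0) = 22.5, max(45, 0) = 45
Node u (S = 67.5): continuation = e^(−0.05)·[0.6017·0.0000 + 0.3983·22.5000] = 8.5248; exercise value = 0.0000 ≤ continuation, so V_u = 8.5248
Node d (S = 30): continuation = e^(−0.05)·[0.6017·22.5000 + 0.3983·45.0000] = 29.9275; exercise value = 33.0000 > continuation, so V_d = 33.0000 (exercise)
Node 0 (S = 50): continuation = e^(−0.05)·[0.6017·8.5248 + 0.3983·33.0000] = 17.3822; exercise value = 13.0000 ≤ continuation, so V_0 = 17.3822

$17.38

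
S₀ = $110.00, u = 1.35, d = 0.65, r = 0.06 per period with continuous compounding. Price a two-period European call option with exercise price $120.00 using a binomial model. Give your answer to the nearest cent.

$24.71

Risk-neutral probability p = (e^0.06 − 0.65)/(1.35 − 0.65) = 0.4118/0.7000 = 0.5883
Terminal stock prices: S_uu = 200.5, S_ud = 96.53, S_dd = 46.48
Terminal payoffs (S − K): max(80.48, 0) = 80.48, max(-23.47, 0) = 0, max(-73.53, 0) = 0
Node u (S = 148.5): V_u = e^(−0.06)·[0.5883·80.4750 + 0.4117·0.0000] = 44.5892
Node d (S = 71.5): V_d = e^(−0.06)·[0.5883·0.0000 + 0.4117·0.0000] = 0.0000
Node 0 (S = 110): V_0 = e^(−0.06)·[0.5883·44.5892 + 0.4117·0.0000] = 24.7058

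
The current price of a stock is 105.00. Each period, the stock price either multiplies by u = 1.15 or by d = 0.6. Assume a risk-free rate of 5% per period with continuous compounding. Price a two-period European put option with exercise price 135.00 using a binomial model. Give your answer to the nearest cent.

Risk-neutral probability p = (e^0.05 − 0.6)/(1.15 − 0.6) = 0.4513/0.5500 = 0.8205
Terminal stock prices: S_uu = 138.9, S_ud = 72.45, S_dd = 37.8
Terminal payoffs (K − S): max(-3.862, 0) = 0, max(62.55, 0) = 62.55, max(97.2, 0) = 97.2
Node u (S = 120.7): V_u = e^(−0.05)·[0.8205·0.0000 + 0.1795·62.5500] = 10.6806
Node d (S = 63): V_d = e^(−0.05)·[0.8205·62.5500 + 0.1795·97.2000] = 65.4160
Node 0 (S = 105): V_0 = e^(−0.05)·[0.8205·10.6806 + 0.1795·65.4160] = 19.5059

19.51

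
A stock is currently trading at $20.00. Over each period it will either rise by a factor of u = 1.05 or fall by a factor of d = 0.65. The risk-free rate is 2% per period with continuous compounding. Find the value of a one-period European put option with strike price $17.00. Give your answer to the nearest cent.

$0.29

Risk-neutral probability p = (e^0.02 − 0.65)/(1.05 − 0.65) = 0.3702/0.4000 = 0.9255
Terminal stock prices: S_u = 21, S_d = 13
Terminal payoffs (K − S): max(-4, 0) = 0, max(4, 0) = 4
Node 0 (S = 20): V_0 = e^(−0.02)·[0.9255·0.0000 + 0.0745·4.0000] = 0.2921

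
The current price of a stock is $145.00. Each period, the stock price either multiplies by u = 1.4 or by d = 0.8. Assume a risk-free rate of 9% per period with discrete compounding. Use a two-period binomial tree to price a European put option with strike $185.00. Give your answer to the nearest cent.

$30.22

Risk-neutral probability p = (1 + 0.09 − 0.8)/(1.4 − 0.8) = 0.2900/0.6000 = 0.4833
Terminal stock prices: S_uu = 284.2, S_ud = 162.4, S_dd = 92.8
Terminal payoffs (K − S): max(-99.2, 0) = 0, max(22.6, 0) = 22.6, max(92.2, 0) = 92.2
Node u (S = 203): V_u = 1/1.09·[0.4833·0.0000 + 0.5167·22.6000] = 10.7125
Node d (S = 116): V_d = 1/1.09·[0.4833·22.6000 + 0.5167·92.2000] = 53.7248
Node 0 (S = 145): V_0 = 1/1.09·[0.4833·10.7125 + 0.5167·53.7248] = 30.2161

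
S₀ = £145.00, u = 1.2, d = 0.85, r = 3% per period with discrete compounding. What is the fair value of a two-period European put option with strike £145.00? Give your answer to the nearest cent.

Risk-neutral probability p = (1 + 0.03 − 0.85)/(1.2 − 0.85) = 0.1800/0.3500 = 0.5143
Terminal stock prices: S_uu = 208.8, S_ud = 147.9, S_dd = 104.8
Terminal payoffs (K − S): max(-63.8, 0) = 0, max(-2.9, 0) = 0, max(40.24, 0) = 40.24
Node u (S = 174): V_u = 1/1.03·[0.5143·0.0000 + 0.4857·0.0000] = 0.0000
Node d (S = 123.2): V_d = 1/1.03·[0.5143·0.0000 + 0.4857·40.2375] = 18.9747
Node 0 (S = 145): V_0 = 1/1.03·[0.5143·0.0000 + 0.4857·18.9747] = 8.9478

£8.95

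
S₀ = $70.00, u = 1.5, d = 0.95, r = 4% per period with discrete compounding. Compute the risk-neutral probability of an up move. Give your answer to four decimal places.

p = 0.1636

Risk-neutral probability p = (1 + 0.04 − 0.95)/(1.5 − 0.95) = 0.0900/0.5500 = 0.1636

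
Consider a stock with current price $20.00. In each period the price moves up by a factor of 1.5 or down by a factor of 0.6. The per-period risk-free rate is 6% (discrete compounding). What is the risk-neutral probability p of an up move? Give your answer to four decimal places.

Risk-neutral probability p = (1 + 0.06 − 0.6)/(1.5 − 0.6) = 0.4600/0.9000 = 0.5111

p = 0.5111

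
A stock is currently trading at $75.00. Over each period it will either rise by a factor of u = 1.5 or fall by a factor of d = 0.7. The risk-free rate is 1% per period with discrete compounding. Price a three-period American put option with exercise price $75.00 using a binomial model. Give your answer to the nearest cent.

Risk-neutral probability p = (1 + 0.01 − 0.7)/(1.5 − 0.7) = 0.3100/0.8000 = 0.3875
Terminal stock prices: S_uuu = 253.1, S_uud = 118.1, S_udd = 55.12, S_ddd = 25.72
Terminal payoffs (K − S): max(-178.1, 0) = 0, max(-43.12, 0) = 0, max(19.88, 0) = 19.88, max(49.28, 0) = 49.28
Node uu (S = 168.8): continuation = 1/1.01·[0.3875·0.0000 + 0.6125·0.0000] = 0.0000; exercise value = 0.0000 ≤ continuation, so V_uu = 0.0000
Node ud (S = 78.75): continuation = 1/1.01·[0.3875·0.0000 + 0.6125·19.8750] = 12.0529; exercise value = 0.0000 ≤ continuation, so V_ud = 12.0529
Node dd (S = 36.75): continuation = 1/1.01·[0.3875·19.8750 + 0.6125·49.2750] = 37.5074; exercise value = 38.2500 > continuation, so V_dd = 38.2500 (exercise)
Node u (S = 112.5): continuation = 1/1.01·[0.3875·0.0000 + 0.6125·12.0529] = 7.3093; exercise value = 0.0000 ≤ continuation, so V_u = 7.3093
Node d (S = 52.5): continuation = 1/1.01·[0.3875·12.0529 + 0.6125·38.2500] = 27.8204; exercise value = 22.5000 ≤ continuation, so V_d = 27.8204
Node 0 (S = 75): continuation = 1/1.01·[0.3875·7.3093 + 0.6125·27.8204] = 19.6756; exercise value = 0.0000 ≤ continuation, so V_0 = 19.6756

$19.68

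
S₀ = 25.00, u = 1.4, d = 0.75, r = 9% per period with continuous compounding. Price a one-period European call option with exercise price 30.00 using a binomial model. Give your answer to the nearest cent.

2.42

Risk-neutral probability p = (e^0.09 − 0.75)/(1.4 − 0.75) = 0.3442/0.6500 = 0.5295
Terminal stock prices: S_u = 35, S_d = 18.75
Terminal payoffs (S − K): max(5, 0) = 5, max(-11.25, 0) = 0
Node 0 (S = 25): V_0 = e^(−0.09)·[0.5295·5.0000 + 0.4705·0.0000] = 2.4196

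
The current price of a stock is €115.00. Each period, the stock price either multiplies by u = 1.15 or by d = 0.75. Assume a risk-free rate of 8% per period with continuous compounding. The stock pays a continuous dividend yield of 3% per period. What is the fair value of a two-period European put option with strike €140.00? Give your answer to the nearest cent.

Per-period risk-free factor R = e^0.08 = 1.0833; dividend-adjusted growth = e^(0.08−0.03) = 1.0513.
Risk-neutral probability p = (1.0513 − 0.75)/(1.15 − 0.75) = 0.3013/0.4000 = 0.7532
Terminal stock prices: S_uu = 152.1, S_ud = 99.19, S_dd = 64.69
Terminal payoffs (K − S): max(-12.09, 0) = 0, max(40.81, 0) = 40.81, max(75.31, 0) = 75.31
Node u (S = 132.2): V_u = e^(−0.08)·[0.7532·0.0000 + 0.2468·40.8125] = 9.2990
Node d (S = 86.25): V_d = e^(−0.08)·[0.7532·40.8125 + 0.2468·75.3125] = 45.5354
Node 0 (S = 115): V_0 = e^(−0.08)·[0.7532·9.2990 + 0.2468·45.5354] = 16.8403

€16.84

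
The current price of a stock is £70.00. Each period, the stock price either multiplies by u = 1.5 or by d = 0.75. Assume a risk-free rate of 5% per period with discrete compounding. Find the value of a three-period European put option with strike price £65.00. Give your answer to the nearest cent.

£8.83

Risk-neutral probability p = (1 + 0.05 − 0.75)/(1.5 − 0.75) = 0.3000/0.7500 = 0.4000
Terminal stock prices: S_uuu = 236.2, S_uud = 118.1, S_udd = 59.06, S_ddd = 29.53
Terminal payoffs (K − S): max(-171.2, 0) = 0, max(-53.12, 0) = 0, max(5.938, 0) = 5.938, max(35.47, 0) = 35.47
Node uu (S = 157.5): V_uu = 1/1.05·[0.4000·0.0000 + 0.6000·0.0000] = 0.0000
Node ud (S = 78.75): V_ud = 1/1.05·[0.4000·0.0000 + 0.6000·5.9375] = 3.3929
Node dd (S = 39.38): V_dd = 1/1.05·[0.4000·5.9375 + 0.6000·35.4688] = 22.5298
Node u (S = 105): V_u = 1/1.05·[0.4000·0.0000 + 0.6000·3.3929] = 1.9388
Node d (S = 52.5): V_d = 1/1.05·[0.4000·3.3929 + 0.6000·22.5298] = 14.1667
Node 0 (S = 70): V_0 = 1/1.05·[0.4000·1.9388 + 0.6000·14.1667] = 8.8338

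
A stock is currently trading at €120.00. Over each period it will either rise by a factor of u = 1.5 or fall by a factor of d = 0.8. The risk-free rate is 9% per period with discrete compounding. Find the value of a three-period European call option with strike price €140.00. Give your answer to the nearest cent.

Risk-neutral probability p = (1 + 0.09 − 0.8)/(1.5 − 0.8) = 0.2900/0.7000 = 0.4143
Terminal stock prices: S_uuu = 405, S_uud = 216, S_udd = 115.2, S_ddd = 61.44
Terminal payoffs (S − K): max(265, 0) = 265, max(76, 0) = 76, max(-24.8, 0) = 0, max(-78.56, 0) = 0
Node uu (S = 270): V_uu = 1/1.09·[0.4143·265.0000 + 0.5857·76.0000] = 141.5596
Node ud (S = 144): V_ud = 1/1.09·[0.4143·76.0000 + 0.5857·0.0000] = 28.8860
Node dd (S = 76.8): V_dd = 1/1.09·[0.4143·0.0000 + 0.5857·0.0000] = 0.0000
Node u (S = 180): V_u = 1/1.09·[0.4143·141.5596 + 0.5857·28.8860] = 69.3257
Node d (S = 96): V_d = 1/1.09·[0.4143·28.8860 + 0.5857·0.0000] = 10.9789
Node 0 (S = 120): V_0 = 1/1.09·[0.4143·69.3257 + 0.5857·10.9789] = 32.2488

€32.25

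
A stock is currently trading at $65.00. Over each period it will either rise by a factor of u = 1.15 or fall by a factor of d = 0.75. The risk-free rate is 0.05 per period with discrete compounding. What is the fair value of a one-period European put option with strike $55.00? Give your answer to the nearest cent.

Risk-neutral probability p = (1 + 0.05 − 0.75)/(1.15 − 0.75) = 0.3000/0.4000 = 0.7500
Terminal stock prices: S_u = 74.75, S_d = 48.75
Terminal payoffs (K − S): max(-19.75, 0) = 0, max(6.25, 0) = 6.25
Node 0 (S = 65): V_0 = 1/1.05·[0.7500·0.0000 + 0.2500·6.2500] = 1.4881

$1.49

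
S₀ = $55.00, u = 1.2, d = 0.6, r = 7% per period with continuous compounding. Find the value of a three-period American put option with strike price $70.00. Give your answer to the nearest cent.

$15.00

Risk-neutral probability p = (e^0.07 − 0.6)/(1.2 − 0.6) = 0.4725/0.6000 = 0.7875
Terminal stock prices: S_uuu = 95.04, S_uud = 47.52, S_udd = 23.76, S_ddd = 11.88
Terminal payoffs (K − S): max(-25.04, 0) = 0, max(22.48, 0) = 22.48, max(46.24, 0) = 46.24, max(58.12, 0) = 58.12
Node uu (S = 79.2): continuation = e^(−0.07)·[0.7875·0.0000 + 0.2125·22.4800] = 4.4538; exercise value = 0.0000 ≤ continuation, so V_uu = 4.4538
Node ud (S = 39.6): continuation = e^(−0.07)·[0.7875·22.4800 + 0.2125·46.2400] = 25.6676; exercise value = 30.4000 > continuation, so V_ud = 30.4000 (exercise)
Node dd (S = 19.8): continuation = e^(−0.07)·[0.7875·46.2400 + 0.2125·58.1200] = 45.4676; exercise value = 50.2000 > continuation, so V_dd = 50.2000 (exercise)
Node u (S = 66): continuation = e^(−0.07)·[0.7875·4.4538 + 0.2125·30.4000] = 9.2932; exercise value = 4.0000 ≤ continuation, so V_u = 9.2932
Node d (S = 33): continuation = e^(−0.07)·[0.7875·30.4000 + 0.2125·50.2000] = 32.2676; exercise value = 37.0000 > continuation, so V_d = 37.0000 (exercise)
Node 0 (S = 55): continuation = e^(−0.07)·[0.7875·9.2932 + 0.2125·37.0000] = 14.1542; exercise value = 15.0000 > continuation, so V_0 = 15.0000 (exercise)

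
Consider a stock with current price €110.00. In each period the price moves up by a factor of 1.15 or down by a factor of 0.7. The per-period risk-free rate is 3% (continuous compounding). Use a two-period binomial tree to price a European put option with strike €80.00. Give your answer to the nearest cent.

€1.73

Risk-neutral probability p = (e^0.03 − 0.7)/(1.15 − 0.7) = 0.3305/0.4500 = 0.7343
Terminal stock prices: S_uu = 145.5, S_ud = 88.55, S_dd = 53.9
Terminal payoffs (K − S): max(-65.47, 0) = 0, max(-8.55, 0) = 0, max(26.1, 0) = 26.1
Node u (S = 126.5): V_u = e^(−0.03)·[0.7343·0.0000 + 0.2657·0.0000] = 0.0000
Node d (S = 77): V_d = e^(−0.03)·[0.7343·0.0000 + 0.2657·26.1000] = 6.7287
Node 0 (S = 110): V_0 = e^(−0.03)·[0.7343·0.0000 + 0.2657·6.7287] = 1.7347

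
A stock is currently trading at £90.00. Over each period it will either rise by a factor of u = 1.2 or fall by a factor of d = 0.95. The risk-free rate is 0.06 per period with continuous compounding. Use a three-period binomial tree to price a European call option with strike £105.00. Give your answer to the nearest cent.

£8.80

Risk-neutral probability p = (e^0.06 − 0.95)/(1.2 − 0.95) = 0.1118/0.2500 = 0.4473
Terminal stock prices: S_uuu = 155.5, S_uud = 123.1, S_udd = 97.47, S_ddd = 77.16
Terminal payoffs (S − K): max(50.52, 0) = 50.52, max(18.12, 0) = 18.12, max(-7.53, 0) = 0, max(-27.84, 0) = 0
Node uu (S = 129.6): V_uu = e^(−0.06)·[0.4473·50.5200 + 0.5527·18.1200] = 30.7147
Node ud (S = 102.6): V_ud = e^(−0.06)·[0.4473·18.1200 + 0.5527·0.0000] = 7.6339
Node dd (S = 81.22): V_dd = e^(−0.06)·[0.4473·0.0000 + 0.5527·0.0000] = 0.0000
Node u (S = 108): V_u = e^(−0.06)·[0.4473·30.7147 + 0.5527·7.6339] = 16.9131
Node d (S = 85.5): V_d = e^(−0.06)·[0.4473·7.6339 + 0.5527·0.0000] = 3.2161
Node 0 (S = 90): V_0 = e^(−0.06)·[0.4473·16.9131 + 0.5527·3.2161] = 8.7993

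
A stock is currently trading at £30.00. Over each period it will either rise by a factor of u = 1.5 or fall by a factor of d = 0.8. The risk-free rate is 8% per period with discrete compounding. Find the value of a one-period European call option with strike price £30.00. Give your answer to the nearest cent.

£5.56

Risk-neutral probability p = (1 + 0.08 − 0.8)/(1.5 − 0.8) = 0.2800/0.7000 = 0.4000
Terminal stock prices: S_u = 45, S_d = 24
Terminal payoffs (S − K): max(15, 0) = 15, max(-6, 0) = 0
Node 0 (S = 30): V_0 = 1/1.08·[0.4000·15.0000 + 0.6000·0.0000] = 5.5556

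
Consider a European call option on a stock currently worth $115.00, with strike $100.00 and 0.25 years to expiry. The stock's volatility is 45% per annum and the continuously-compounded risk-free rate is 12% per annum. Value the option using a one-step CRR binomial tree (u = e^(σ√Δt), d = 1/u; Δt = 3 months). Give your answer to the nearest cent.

$21.83

CRR parameters: u = e^(σ√Δt) = e^(0.45·√0.25) = 1.2523, d = 1/u = 0.7985
Per-period rate: rΔt = 0.12·0.25 = 0.03, so R = e^0.03 = 1.0305
Risk-neutral probability p = (e^0.03 − 0.7985)/(1.2523 − 0.7985) = 0.2319/0.4538 = 0.5111
Terminal stock prices: S_u = 144, S_d = 91.83
Terminal payoffs (S − K): max(44.02, 0) = 44.02, max(-8.171, 0) = 0
Node 0 (S = 115): V_0 = e^(−0.03)·[0.5111·44.0171 + 0.4889·0.0000] = 21.8320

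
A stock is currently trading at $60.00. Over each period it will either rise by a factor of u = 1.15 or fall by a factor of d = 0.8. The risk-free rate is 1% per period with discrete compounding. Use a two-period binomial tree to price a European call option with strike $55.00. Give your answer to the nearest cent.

Risk-neutral probability p = (1 + 0.01 − 0.8)/(1.15 − 0.8) = 0.2100/0.3500 = 0.6000
Terminal stock prices: S_uu = 79.35, S_ud = 55.2, S_dd = 38.4
Terminal payoffs (S − K): max(24.35, 0) = 24.35, max(0.2, 0) = 0.2, max(-16.6, 0) = 0
Node u (S = 69): V_u = 1/1.01·[0.6000·24.3500 + 0.4000·0.2000] = 14.5446
Node d (S = 48): V_d = 1/1.01·[0.6000·0.2000 + 0.4000·0.0000] = 0.1188
Node 0 (S = 60): V_0 = 1/1.01·[0.6000·14.5446 + 0.4000·0.1188] = 8.6874

$8.69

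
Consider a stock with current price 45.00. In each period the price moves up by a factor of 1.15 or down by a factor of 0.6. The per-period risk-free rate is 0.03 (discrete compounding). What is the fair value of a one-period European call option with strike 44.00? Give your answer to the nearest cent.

Risk-neutral probability p = (1 + 0.03 − 0.6)/(1.15 − 0.6) = 0.4300/0.5500 = 0.7818
Terminal stock prices: S_u = 51.75, S_d = 27
Terminal payoffs (S − K): max(7.75, 0) = 7.75, max(-17, 0) = 0
Node 0 (S = 45): V_0 = 1/1.03·[0.7818·7.7500 + 0.2182·0.0000] = 5.8826

5.88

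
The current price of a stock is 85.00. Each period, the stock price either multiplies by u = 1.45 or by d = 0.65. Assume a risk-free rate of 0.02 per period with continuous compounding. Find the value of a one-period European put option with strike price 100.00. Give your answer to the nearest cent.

Risk-neutral probability p = (e^0.02 − 0.65)/(1.45 − 0.65) = 0.3702/0.8000 = 0.4628
Terminal stock prices: S_u = 123.2, S_d = 55.25
Terminal payoffs (K − S): max(-23.25, 0) = 0, max(44.75, 0) = 44.75
Node 0 (S = 85): V_0 = e^(−0.02)·[0.4628·0.0000 + 0.5372·44.7500] = 23.5658

23.57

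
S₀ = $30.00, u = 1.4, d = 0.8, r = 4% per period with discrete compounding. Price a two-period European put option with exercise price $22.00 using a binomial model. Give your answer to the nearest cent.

Risk-neutral probability p = (1 + 0.04 − 0.8)/(1.4 − 0.8) = 0.2400/0.6000 = 0.4000
Terminal stock prices: S_uu = 58.8, S_ud = 33.6, S_dd = 19.2
Terminal payoffs (K − S): max(-36.8, 0) = 0, max(-11.6, 0) = 0, max(2.8, 0) = 2.8
Node u (S = 42): V_u = 1/1.04·[0.4000·0.0000 + 0.6000·0.0000] = 0.0000
Node d (S = 24): V_d = 1/1.04·[0.4000·0.0000 + 0.6000·2.8000] = 1.6154
Node 0 (S = 30): V_0 = 1/1.04·[0.4000·0.0000 + 0.6000·1.6154] = 0.9320

$0.93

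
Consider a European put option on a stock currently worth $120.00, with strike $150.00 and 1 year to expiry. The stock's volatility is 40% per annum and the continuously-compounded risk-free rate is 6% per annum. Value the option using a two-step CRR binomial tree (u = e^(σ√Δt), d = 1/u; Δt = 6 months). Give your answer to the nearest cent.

$34.72

CRR parameters: u = e^(σ√Δt) = e^(0.4·√0.5) = 1.3269, d = 1/u = 0.7536
Per-period rate: rΔt = 0.06·0.5 = 0.03, so R = e^0.03 = 1.0305
Risk-neutral probability p = (e^0.03 − 0.7536)/(1.3269 − 0.7536) = 0.2768/0.5733 = 0.4829
Terminal stock prices: S_uu = 211.3, S_ud = 120, S_dd = 68.16
Terminal payoffs (K − S): max(-61.28, 0) = 0, max(30, 0) = 30, max(81.84, 0) = 81.84
Node u (S = 159.2): V_u = e^(−0.03)·[0.4829·0.0000 + 0.5171·30.0000] = 15.0550
Node d (S = 90.44): V_d = e^(−0.03)·[0.4829·30.0000 + 0.5171·81.8435] = 55.1302
Node 0 (S = 120): V_0 = e^(−0.03)·[0.4829·15.0550 + 0.5171·55.1302] = 34.7212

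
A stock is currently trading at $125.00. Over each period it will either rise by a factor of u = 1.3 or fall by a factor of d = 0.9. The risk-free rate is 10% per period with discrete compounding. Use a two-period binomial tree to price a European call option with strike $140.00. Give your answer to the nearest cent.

Risk-neutral probability p = (1 + 0.1 − 0.9)/(1.3 − 0.9) = 0.2000/0.4000 = 0.5000
Terminal stock prices: S_uu = 211.3, S_ud = 146.2, S_dd = 101.2
Terminal payoffs (S − K): max(71.25, 0) = 71.25, max(6.25, 0) = 6.25, max(-38.75, 0) = 0
Node u (S = 162.5): V_u = 1/1.1·[0.5000·71.2500 + 0.5000·6.2500] = 35.2273
Node d (S = 112.5): V_d = 1/1.1·[0.5000·6.2500 + 0.5000·0.0000] = 2.8409
Node 0 (S = 125): V_0 = 1/1.1·[0.5000·35.2273 + 0.5000·2.8409] = 17.3037

$17.30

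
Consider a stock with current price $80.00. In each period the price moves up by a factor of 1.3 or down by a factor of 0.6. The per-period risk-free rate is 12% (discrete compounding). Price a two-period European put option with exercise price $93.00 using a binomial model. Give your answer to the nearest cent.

Risk-neutral probability p = (1 + 0.12 − 0.6)/(1.3 − 0.6) = 0.5200/0.7000 = 0.7429
Terminal stock prices: S_uu = 135.2, S_ud = 62.4, S_dd = 28.8
Terminal payoffs (K − S): max(-42.2, 0) = 0, max(30.6, 0) = 30.6, max(64.2, 0) = 64.2
Node u (S = 104): V_u = 1/1.12·[0.7429·0.0000 + 0.2571·30.6000] = 7.0255
Node d (S = 48): V_d = 1/1.12·[0.7429·30.6000 + 0.2571·64.2000] = 35.0357
Node 0 (S = 80): V_0 = 1/1.12·[0.7429·7.0255 + 0.2571·35.0357] = 12.7037

$12.70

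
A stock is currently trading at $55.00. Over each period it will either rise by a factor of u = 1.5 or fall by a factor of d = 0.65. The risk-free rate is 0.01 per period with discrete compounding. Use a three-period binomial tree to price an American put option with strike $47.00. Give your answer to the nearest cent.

$11.06

Risk-neutral probability p = (1 + 0.01 − 0.65)/(1.5 − 0.65) = 0.3600/0.8500 = 0.4235
Terminal stock prices: S_uuu = 185.6, S_uud = 80.44, S_udd = 34.86, S_ddd = 15.1
Terminal payoffs (K − S): max(-138.6, 0) = 0, max(-33.44, 0) = 0, max(12.14, 0) = 12.14, max(31.9, 0) = 31.9
Node uu (S = 123.8): continuation = 1/1.01·[0.4235·0.0000 + 0.5765·0.0000] = 0.0000; exercise value = 0.0000 ≤ continuation, so V_uu = 0.0000
Node ud (S = 53.62): continuation = 1/1.01·[0.4235·0.0000 + 0.5765·12.1437] = 6.9312; exercise value = 0.0000 ≤ continuation, so V_ud = 6.9312
Node dd (S = 23.24): continuation = 1/1.01·[0.4235·12.1437 + 0.5765·31.8956] = 23.2972; exercise value = 23.7625 > continuation, so V_dd = 23.7625 (exercise)
Node u (S = 82.5): continuation = 1/1.01·[0.4235·0.0000 + 0.5765·6.9312] = 3.9561; exercise value = 0.0000 ≤ continuation, so V_u = 3.9561
Node d (S = 35.75): continuation = 1/1.01·[0.4235·6.9312 + 0.5765·23.7625] = 16.4693; exercise value = 11.2500 ≤ continuation, so V_d = 16.4693
Node 0 (S = 55): continuation = 1/1.01·[0.4235·3.9561 + 0.5765·16.4693] = 11.0590; exercise value = 0.0000 ≤ continuation, so V_0 = 11.0590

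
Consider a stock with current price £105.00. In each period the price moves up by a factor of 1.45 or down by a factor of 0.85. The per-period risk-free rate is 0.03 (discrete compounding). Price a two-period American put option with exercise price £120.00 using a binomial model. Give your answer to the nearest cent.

Risk-neutral probability p = (1 + 0.03 − 0.85)/(1.45 − 0.85) = 0.1800/0.6000 = 0.3000
Terminal stock prices: S_uu = 220.8, S_ud = 129.4, S_dd = 75.86
Terminal payoffs (K − S): max(-100.8, 0) = 0, max(-9.412, 0) = 0, max(44.14, 0) = 44.14
Node u (S = 152.2): continuation = 1/1.03·[0.3000·0.0000 + 0.7000·0.0000] = 0.0000; exercise value = 0.0000 ≤ continuation, so V_u = 0.0000
Node d (S = 89.25): continuation = 1/1.03·[0.3000·0.0000 + 0.7000·44.1375] = 29.9964; exercise value = 30.7500 > continuation, so V_d = 30.7500 (exercise)
Node 0 (S = 105): continuation = 1/1.03·[0.3000·0.0000 + 0.7000·30.7500] = 20.8981; exercise value = 15.0000 ≤ continuation, so V_0 = 20.8981

£20.90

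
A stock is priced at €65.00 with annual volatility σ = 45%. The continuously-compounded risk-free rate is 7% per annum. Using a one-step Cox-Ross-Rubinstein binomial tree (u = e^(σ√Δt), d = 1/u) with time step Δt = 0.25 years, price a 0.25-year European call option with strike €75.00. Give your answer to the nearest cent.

CRR parameters: u = e^(σ√Δt) = e^(0.45·√0.25) = 1.2523, d = 1/u = 0.7985
Per-period rate: rΔt = 0.07·0.25 = 0.0175, so R = e^0.0175 = 1.0177
Risk-neutral probability p = (e^0.0175 − 0.7985)/(1.2523 − 0.7985) = 0.2191/0.4538 = 0.4829
Terminal stock prices: S_u = 81.4, S_d = 51.9
Terminal payoffs (S − K): max(6.401, 0) = 6.401, max(-23.1, 0) = 0
Node 0 (S = 65): V_0 = e^(−0.0175)·[0.4829·6.4010 + 0.5171·0.0000] = 3.0373

€3.04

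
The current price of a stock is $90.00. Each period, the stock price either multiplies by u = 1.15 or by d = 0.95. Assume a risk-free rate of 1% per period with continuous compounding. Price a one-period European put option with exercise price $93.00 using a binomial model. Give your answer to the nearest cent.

$5.20

Risk-neutral probability p = (e^0.01 − 0.95)/(1.15 − 0.95) = 0.0601/0.2000 = 0.3003
Terminal stock prices: S_u = 103.5, S_d = 85.5
Terminal payoffs (K − S): max(-10.5, 0) = 0, max(7.5, 0) = 7.5
Node 0 (S = 90): V_0 = e^(−0.01)·[0.3003·0.0000 + 0.6997·7.5000] = 5.1959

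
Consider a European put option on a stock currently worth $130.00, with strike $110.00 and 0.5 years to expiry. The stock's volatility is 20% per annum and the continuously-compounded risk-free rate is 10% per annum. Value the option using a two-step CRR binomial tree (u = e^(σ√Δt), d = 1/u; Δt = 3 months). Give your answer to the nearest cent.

$0.54

CRR parameters: u = e^(σ√Δt) = e^(0.2·√0.25) = 1.1052, d = 1/u = 0.9048
Per-period rate: rΔt = 0.1·0.25 = 0.025, so R = e^0.025 = 1.0253
Risk-neutral probability p = (e^0.025 − 0.9048)/(1.1052 − 0.9048) = 0.1205/0.2003 = 0.6014
Terminal stock prices: S_uu = 158.8, S_ud = 130, S_dd = 106.4
Terminal payoffs (K − S): max(-48.78, 0) = 0, max(-20, 0) = 0, max(3.565, 0) = 3.565
Node u (S = 143.7): V_u = e^(−0.025)·[0.6014·0.0000 + 0.3986·0.0000] = 0.0000
Node d (S = 117.6): V_d = e^(−0.025)·[0.6014·0.0000 + 0.3986·3.5650] = 1.3860
Node 0 (S = 130): V_0 = e^(−0.025)·[0.6014·0.0000 + 0.3986·1.3860] = 0.5388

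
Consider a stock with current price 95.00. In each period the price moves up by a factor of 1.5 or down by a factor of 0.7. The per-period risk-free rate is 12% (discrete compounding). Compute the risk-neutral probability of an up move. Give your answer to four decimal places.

p = 0.5250

Risk-neutral probability p = (1 + 0.12 − 0.7)/(1.5 − 0.7) = 0.4200/0.8000 = 0.5250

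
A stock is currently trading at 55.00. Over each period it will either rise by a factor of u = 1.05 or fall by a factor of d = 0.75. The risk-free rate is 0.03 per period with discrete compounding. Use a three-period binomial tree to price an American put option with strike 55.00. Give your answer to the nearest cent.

Risk-neutral probability p = (1 + 0.03 − 0.75)/(1.05 − 0.75) = 0.2800/0.3000 = 0.9333
Terminal stock prices: S_uuu = 63.67, S_uud = 45.48, S_udd = 32.48, S_ddd = 23.2
Terminal payoffs (K − S): max(-8.669, 0) = 0, max(9.522, 0) = 9.522, max(22.52, 0) = 22.52, max(31.8, 0) = 31.8
Node uu (S = 60.64): continuation = 1/1.03·[0.9333·0.0000 + 0.0667·9.5219] = 0.6163; exercise value = 0.0000 ≤ continuation, so V_uu = 0.6163
Node ud (S = 43.31): continuation = 1/1.03·[0.9333·9.5219 + 0.0667·22.5156] = 10.0856; exercise value = 11.6875 > continuation, so V_ud = 11.6875 (exercise)
Node dd (S = 30.94): continuation = 1/1.03·[0.9333·22.5156 + 0.0667·31.7969] = 22.4606; exercise value = 24.0625 > continuation, so V_dd = 24.0625 (exercise)
Node u (S = 57.75): continuation = 1/1.03·[0.9333·0.6163 + 0.0667·11.6875] = 1.3149; exercise value = 0.0000 ≤ continuation, so V_u = 1.3149
Node d (S = 41.25): continuation = 1/1.03·[0.9333·11.6875 + 0.0667·24.0625] = 12.1481; exercise value = 13.7500 > continuation, so V_d = 13.7500 (exercise)
Node 0 (S = 55): continuation = 1/1.03·[0.9333·1.3149 + 0.0667·13.7500] = 2.0815; exercise value = 0.0000 ≤ continuation, so V_0 = 2.0815

2.08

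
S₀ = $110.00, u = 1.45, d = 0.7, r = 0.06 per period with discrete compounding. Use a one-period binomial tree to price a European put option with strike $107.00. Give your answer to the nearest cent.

Risk-neutral probability p = (1 + 0.06 − 0.7)/(1.45 − 0.7) = 0.3600/0.7500 = 0.4800
Terminal stock prices: S_u = 159.5, S_d = 77
Terminal payoffs (K − S): max(-52.5, 0) = 0, max(30, 0) = 30
Node 0 (S = 110): V_0 = 1/1.06·[0.4800·0.0000 + 0.5200·30.0000] = 14.7170

$14.72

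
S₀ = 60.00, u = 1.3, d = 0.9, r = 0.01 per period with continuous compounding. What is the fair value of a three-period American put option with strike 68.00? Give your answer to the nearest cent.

Risk-neutral probability p = (e^0.01 − 0.9)/(1.3 − 0.9) = 0.1101/0.4000 = 0.2751
Terminal stock prices: S_uuu = 131.8, S_uud = 91.26, S_udd = 63.18, S_ddd = 43.74
Terminal payoffs (K − S): max(-63.82, 0) = 0, max(-23.26, 0) = 0, max(4.82, 0) = 4.82, max(24.26, 0) = 24.26
Node uu (S = 101.4): continuation = e^(−0.01)·[0.2751·0.0000 + 0.7249·0.0000] = 0.0000; exercise value = 0.0000 ≤ continuation, so V_uu = 0.0000
Node ud (S = 70.2): continuation = e^(−0.01)·[0.2751·0.0000 + 0.7249·4.8200] = 3.4591; exercise value = 0.0000 ≤ continuation, so V_ud = 3.4591
Node dd (S = 48.6): continuation = e^(−0.01)·[0.2751·4.8200 + 0.7249·24.2600] = 18.7234; exercise value = 19.4000 > continuation, so V_dd = 19.4000 (exercise)
Node u (S = 78): continuation = e^(−0.01)·[0.2751·0.0000 + 0.7249·3.4591] = 2.4825; exercise value = 0.0000 ≤ continuation, so V_u = 2.4825
Node d (S = 54): continuation = e^(−0.01)·[0.2751·3.4591 + 0.7249·19.4000] = 14.8649; exercise value = 14.0000 ≤ continuation, so V_d = 14.8649
Node 0 (S = 60): continuation = e^(−0.01)·[0.2751·2.4825 + 0.7249·14.8649] = 11.3441; exercise value = 8.0000 ≤ continuation, so V_0 = 11.3441

11.34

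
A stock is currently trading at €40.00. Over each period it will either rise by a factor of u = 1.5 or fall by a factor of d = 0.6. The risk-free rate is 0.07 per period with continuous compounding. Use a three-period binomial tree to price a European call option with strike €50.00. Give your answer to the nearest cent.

Risk-neutral probability p = (e^0.07 − 0.6)/(1.5 − 0.6) = 0.4725/0.9000 = 0.5250
Terminal stock prices: S_uuu = 135, S_uud = 54, S_udd = 21.6, S_ddd = 8.64
Terminal payoffs (S − K): max(85, 0) = 85, max(4, 0) = 4, max(-28.4, 0) = 0, max(-41.36, 0) = 0
Node uu (S = 90): V_uu = e^(−0.07)·[0.5250·85.0000 + 0.4750·4.0000] = 43.3803
Node ud (S = 36): V_ud = e^(−0.07)·[0.5250·4.0000 + 0.4750·0.0000] = 1.9581
Node dd (S = 14.4): V_dd = e^(−0.07)·[0.5250·0.0000 + 0.4750·0.0000] = 0.0000
Node u (S = 60): V_u = e^(−0.07)·[0.5250·43.3803 + 0.4750·1.9581] = 22.1025
Node d (S = 24): V_d = e^(−0.07)·[0.5250·1.9581 + 0.4750·0.0000] = 0.9585
Node 0 (S = 40): V_0 = e^(−0.07)·[0.5250·22.1025 + 0.4750·0.9585] = 11.2440

€11.24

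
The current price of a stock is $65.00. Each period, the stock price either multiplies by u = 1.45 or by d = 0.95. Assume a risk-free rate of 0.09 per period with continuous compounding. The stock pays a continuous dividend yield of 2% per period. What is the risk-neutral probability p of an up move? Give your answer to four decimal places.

p = 0.2450

Per-period risk-free factor R = e^0.09 = 1.0942; dividend-adjusted growth = e^(0.09−0.02) = 1.0725.
Risk-neutral probability p = (1.0725 − 0.95)/(1.45 − 0.95) = 0.1225/0.5000 = 0.2450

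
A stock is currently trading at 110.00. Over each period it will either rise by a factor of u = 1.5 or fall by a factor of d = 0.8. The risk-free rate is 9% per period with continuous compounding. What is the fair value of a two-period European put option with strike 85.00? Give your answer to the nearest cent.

4.10

Risk-neutral probability p = (e^0.09 − 0.8)/(1.5 − 0.8) = 0.2942/0.7000 = 0.4202
Terminal stock prices: S_uu = 247.5, S_ud = 132, S_dd = 70.4
Terminal payoffs (K − S): max(-162.5, 0) = 0, max(-47, 0) = 0, max(14.6, 0) = 14.6
Node u (S = 165): V_u = e^(−0.09)·[0.4202·0.0000 + 0.5798·0.0000] = 0.0000
Node d (S = 88): V_d = e^(−0.09)·[0.4202·0.0000 + 0.5798·14.6000] = 7.7358
Node 0 (S = 110): V_0 = e^(−0.09)·[0.4202·0.0000 + 0.5798·7.7358] = 4.0989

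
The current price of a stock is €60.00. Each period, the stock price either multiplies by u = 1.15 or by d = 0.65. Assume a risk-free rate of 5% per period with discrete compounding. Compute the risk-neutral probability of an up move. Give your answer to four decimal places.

p = 0.8000

Risk-neutral probability p = (1 + 0.05 − 0.65)/(1.15 − 0.65) = 0.4000/0.5000 = 0.8000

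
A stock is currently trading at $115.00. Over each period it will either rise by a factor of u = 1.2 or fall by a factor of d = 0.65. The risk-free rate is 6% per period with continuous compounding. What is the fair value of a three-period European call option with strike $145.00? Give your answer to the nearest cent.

Risk-neutral probability p = (e^0.06 − 0.65)/(1.2 − 0.65) = 0.4118/0.5500 = 0.7488
Terminal stock prices: S_uuu = 198.7, S_uud = 107.6, S_udd = 58.31, S_ddd = 31.58
Terminal payoffs (S − K): max(53.72, 0) = 53.72, max(-37.36, 0) = 0, max(-86.69, 0) = 0, max(-113.4, 0) = 0
Node uu (S = 165.6): V_uu = e^(−0.06)·[0.7488·53.7200 + 0.2512·0.0000] = 37.8827
Node ud (S = 89.7): V_ud = e^(−0.06)·[0.7488·0.0000 + 0.2512·0.0000] = 0.0000
Node dd (S = 48.59): V_dd = e^(−0.06)·[0.7488·0.0000 + 0.2512·0.0000] = 0.0000
Node u (S = 138): V_u = e^(−0.06)·[0.7488·37.8827 + 0.2512·0.0000] = 26.7144
Node d (S = 74.75): V_d = e^(−0.06)·[0.7488·0.0000 + 0.2512·0.0000] = 0.0000
Node 0 (S = 115): V_0 = e^(−0.06)·[0.7488·26.7144 + 0.2512·0.0000] = 18.8386

$18.84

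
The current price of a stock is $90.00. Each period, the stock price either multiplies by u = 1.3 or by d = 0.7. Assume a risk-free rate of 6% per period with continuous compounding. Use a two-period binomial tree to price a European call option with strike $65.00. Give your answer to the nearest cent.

$35.27

Risk-neutral probability p = (e^0.06 − 0.7)/(1.3 − 0.7) = 0.3618/0.6000 = 0.6031
Terminal stock prices: S_uu = 152.1, S_ud = 81.9, S_dd = 44.1
Terminal payoffs (S − K): max(87.1, 0) = 87.1, max(16.9, 0) = 16.9, max(-20.9, 0) = 0
Node u (S = 117): V_u = e^(−0.06)·[0.6031·87.1000 + 0.3969·16.9000] = 55.7853
Node d (S = 63): V_d = e^(−0.06)·[0.6031·16.9000 + 0.3969·0.0000] = 9.5982
Node 0 (S = 90): V_0 = e^(−0.06)·[0.6031·55.7853 + 0.3969·9.5982] = 35.2708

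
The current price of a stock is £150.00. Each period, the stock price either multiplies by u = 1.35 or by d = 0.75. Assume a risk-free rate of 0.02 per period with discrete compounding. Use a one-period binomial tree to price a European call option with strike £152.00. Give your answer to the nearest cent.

Risk-neutral probability p = (1 + 0.02 − 0.75)/(1.35 − 0.75) = 0.2700/0.6000 = 0.4500
Terminal stock prices: S_u = 202.5, S_d = 112.5
Terminal payoffs (S − K): max(50.5, 0) = 50.5, max(-39.5, 0) = 0
Node 0 (S = 150): V_0 = 1/1.02·[0.4500·50.5000 + 0.5500·0.0000] = 22.2794

£22.28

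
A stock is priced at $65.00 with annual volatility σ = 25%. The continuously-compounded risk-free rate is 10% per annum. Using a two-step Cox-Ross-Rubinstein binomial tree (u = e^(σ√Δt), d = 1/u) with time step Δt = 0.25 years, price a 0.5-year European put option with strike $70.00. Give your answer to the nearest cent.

CRR parameters: u = e^(σ√Δt) = e^(0.25·√0.25) = 1.1331, d = 1/u = 0.8825
Per-period rate: rΔt = 0.1·0.25 = 0.025, so R = e^0.025 = 1.0253
Risk-neutral probability p = (e^0.025 − 0.8825)/(1.1331 − 0.8825) = 0.1428/0.2507 = 0.5698
Terminal stock prices: S_uu = 83.46, S_ud = 65, S_dd = 50.62
Terminal payoffs (K − S): max(-13.46, 0) = 0, max(5, 0) = 5, max(19.38, 0) = 19.38
Node u (S = 73.65): V_u = e^(−0.025)·[0.5698·0.0000 + 0.4302·5.0000] = 2.0980
Node d (S = 57.36): V_d = e^(−0.025)·[0.5698·5.0000 + 0.4302·19.3779] = 10.9094
Node 0 (S = 65): V_0 = e^(−0.025)·[0.5698·2.0980 + 0.4302·10.9094] = 5.7433

$5.74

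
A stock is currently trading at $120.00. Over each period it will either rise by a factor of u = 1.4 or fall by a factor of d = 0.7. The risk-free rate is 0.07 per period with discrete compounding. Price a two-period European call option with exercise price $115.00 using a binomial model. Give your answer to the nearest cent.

Risk-neutral probability p = (1 + 0.07 − 0.7)/(1.4 − 0.7) = 0.3700/0.7000 = 0.5286
Terminal stock prices: S_uu = 235.2, S_ud = 117.6, S_dd = 58.8
Terminal payoffs (S − K): max(120.2, 0) = 120.2, max(2.6, 0) = 2.6, max(-56.2, 0) = 0
Node u (S = 168): V_u = 1/1.07·[0.5286·120.2000 + 0.4714·2.6000] = 60.5234
Node d (S = 84): V_d = 1/1.07·[0.5286·2.6000 + 0.4714·0.0000] = 1.2844
Node 0 (S = 120): V_0 = 1/1.07·[0.5286·60.5234 + 0.4714·1.2844] = 30.4639

$30.46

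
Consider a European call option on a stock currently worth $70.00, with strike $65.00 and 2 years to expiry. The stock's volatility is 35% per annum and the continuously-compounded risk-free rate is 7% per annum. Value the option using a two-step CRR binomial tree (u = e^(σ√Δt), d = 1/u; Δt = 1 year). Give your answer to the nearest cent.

CRR parameters: u = e^(σ√Δt) = e^(0.35·√1) = 1.4191, d = 1/u = 0.7047
Per-period rate: rΔt = 0.07·1 = 0.07, so R = e^0.07 = 1.0725
Risk-neutral probability p = (e^0.07 − 0.7047)/(1.4191 − 0.7047) = 0.3678/0.7144 = 0.5149
Terminal stock prices: S_uu = 141, S_ud = 70, S_dd = 34.76
Terminal payoffs (S − K): max(75.96, 0) = 75.96, max(5, 0) = 5, max(-30.24, 0) = 0
Node u (S = 99.33): V_u = e^(−0.07)·[0.5149·75.9627 + 0.4851·5.0000] = 38.7291
Node d (S = 49.33): V_d = e^(−0.07)·[0.5149·5.0000 + 0.4851·0.0000] = 2.4004
Node 0 (S = 70): V_0 = e^(−0.07)·[0.5149·38.7291 + 0.4851·2.4004] = 19.6785

$19.68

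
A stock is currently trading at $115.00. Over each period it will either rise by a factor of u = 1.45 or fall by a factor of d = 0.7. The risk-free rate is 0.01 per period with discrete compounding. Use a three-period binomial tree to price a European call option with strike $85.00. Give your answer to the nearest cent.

$42.79

Risk-neutral probability p = (1 + 0.01 − 0.7)/(1.45 − 0.7) = 0.3100/0.7500 = 0.4133
Terminal stock prices: S_uuu = 350.6, S_uud = 169.3, S_udd = 81.71, S_ddd = 39.44
Terminal payoffs (S − K): max(265.6, 0) = 265.6, max(84.25, 0) = 84.25, max(-3.293, 0) = 0, max(-45.56, 0) = 0
Node uu (S = 241.8): V_uu = 1/1.01·[0.4133·265.5919 + 0.5867·84.2512] = 157.6291
Node ud (S = 116.7): V_ud = 1/1.01·[0.4133·84.2512 + 0.5867·0.0000] = 34.4791
Node dd (S = 56.35): V_dd = 1/1.01·[0.4133·0.0000 + 0.5867·0.0000] = 0.0000
Node u (S = 166.8): V_u = 1/1.01·[0.4133·157.6291 + 0.5867·34.4791] = 84.5357
Node d (S = 80.5): V_d = 1/1.01·[0.4133·34.4791 + 0.5867·0.0000] = 14.1102
Node 0 (S = 115): V_0 = 1/1.01·[0.4133·84.5357 + 0.5867·14.1102] = 42.7915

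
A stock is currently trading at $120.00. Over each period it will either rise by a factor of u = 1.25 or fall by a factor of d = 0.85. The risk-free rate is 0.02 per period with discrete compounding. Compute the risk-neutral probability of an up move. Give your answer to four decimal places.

Risk-neutral probability p = (1 + 0.02 − 0.85)/(1.25 − 0.85) = 0.1700/0.4000 = 0.4250

p = 0.4250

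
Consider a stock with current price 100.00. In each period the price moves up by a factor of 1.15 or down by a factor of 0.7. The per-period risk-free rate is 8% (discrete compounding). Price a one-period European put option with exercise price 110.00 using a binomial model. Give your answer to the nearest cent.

Risk-neutral probability p = (1 + 0.08 − 0.7)/(1.15 − 0.7) = 0.3800/0.4500 = 0.8444
Terminal stock prices: S_u = 115, S_d = 70
Terminal payoffs (K − S): max(-5, 0) = 0, max(40, 0) = 40
Node 0 (S = 100): V_0 = 1/1.08·[0.8444·0.0000 + 0.1556·40.0000] = 5.7613

5.76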